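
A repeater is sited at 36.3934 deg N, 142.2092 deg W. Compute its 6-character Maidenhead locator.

Add 180° to longitude and 90° to latitude: 37.7908, 126.3934.
Field: lon ⌊37.7908/20⌋ = 1 → B; lat ⌊126.3934/10⌋ = 12 → M.
Square: lon ⌊17.7908/2⌋ = 8; lat ⌊6.3934/1⌋ = 6.
Subsquare: lon ⌊1.7908/0.0833333⌋ = 21 → v; lat ⌊0.3934/0.0416667⌋ = 9 → j.

BM86vj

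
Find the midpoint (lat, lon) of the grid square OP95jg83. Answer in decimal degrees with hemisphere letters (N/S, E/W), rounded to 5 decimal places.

65.26458° N, 118.82083° E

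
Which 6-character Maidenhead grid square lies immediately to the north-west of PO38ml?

PO38lm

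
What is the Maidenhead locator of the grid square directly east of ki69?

Longitude square 6; +1 → 7.
The latitude characters are unchanged.

KI79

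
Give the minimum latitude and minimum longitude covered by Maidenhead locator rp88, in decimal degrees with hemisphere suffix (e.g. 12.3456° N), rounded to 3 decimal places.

68.000° N, 176.000° E

Field R=17, P=15: +17·20° lon, +15·10° lat → SW at lon 160°, lat 60°.
Square 8, 8: +8·2° lon, +8·1° lat → SW at lon 176°, lat 68°.
latitude 68.000° N, longitude 176.000° E.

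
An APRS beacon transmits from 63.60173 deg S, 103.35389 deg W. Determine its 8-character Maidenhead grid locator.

DC86hj75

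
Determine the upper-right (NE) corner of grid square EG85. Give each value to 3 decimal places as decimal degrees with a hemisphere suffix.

Field E=4, G=6: +4·20° lon, +6·10° lat → SW at lon -100°, lat -30°.
Square 8, 5: +8·2° lon, +5·1° lat → SW at lon -84°, lat -25°.
Cell spans 2° lon × 1° lat. NE corner is SW corner plus one full cell.
latitude 24.000° S, longitude 82.000° W.

24.000° S, 82.000° W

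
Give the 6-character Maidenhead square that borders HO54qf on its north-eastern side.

Longitude subsquare q = 16; +1 → 17 = r.
Latitude subsquare f = 5; +1 → 6 = g.

HO54rg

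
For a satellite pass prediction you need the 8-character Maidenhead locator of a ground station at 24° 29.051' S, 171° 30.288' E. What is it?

RG55sm03

Offset from 180°W / 90°S: lon 351.50480°, lat 65.51582°.
Field (20°×10°, letters A–R): lon ⌊351.50480/20⌋ = 17 → R; lat ⌊65.51582/10⌋ = 6 → G.
Square (2°×1°, digits 0–9): lon ⌊11.50480/2⌋ = 5; lat ⌊5.51582/1⌋ = 5.
Subsquare (5′×2.5′, letters a–x): lon ⌊1.50480/0.0833333⌋ = 18 → s; lat ⌊0.51582/0.0416667⌋ = 12 → m.
Extended square (30″×15″, digits 0–9): lon ⌊0.00480/0.00833333⌋ = 0; lat ⌊0.01582/0.00416667⌋ = 3.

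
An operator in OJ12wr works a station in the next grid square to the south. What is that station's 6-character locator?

OJ12wq

Latitude subsquare r = 17; −1 → 16 = q.
The longitude characters are unchanged.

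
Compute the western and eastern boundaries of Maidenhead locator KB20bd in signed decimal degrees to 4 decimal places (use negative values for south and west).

24.0833, 24.1667

Field K=10, B=1: +10·20° lon, +1·10° lat → SW at lon 20°, lat -80°.
Square 2, 0: +2·2° lon, +0·1° lat → SW at lon 24°, lat -80°.
Subsquare b=1, d=3: +1·0.0833333° lon, +3·0.0416667° lat → SW at lon 24.0833°, lat -79.875°.
Cell spans 0.0833333° lon × 0.0416667° lat.
west 24.0833, east 24.1667.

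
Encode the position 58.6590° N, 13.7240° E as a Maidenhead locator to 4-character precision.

Shift to the Maidenhead origin (180°W, 90°S): lon 193.72, lat 148.66.
Field: 193.72/20 → 9 → J, 148.66/10 → 14 → O; chars JO.
Square: 13.72/2 → 6, 8.66/1 → 8; chars 68.

JO68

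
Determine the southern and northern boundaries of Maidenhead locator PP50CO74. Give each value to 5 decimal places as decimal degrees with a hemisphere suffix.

60.60000° N, 60.60417° N

Field P=15, P=15: +15·20° lon, +15·10° lat → SW at lon 120°, lat 60°.
Square 5, 0: +5·2° lon, +0·1° lat → SW at lon 130°, lat 60°.
Subsquare c=2, o=14: +2·0.0833333° lon, +14·0.0416667° lat → SW at lon 130.167°, lat 60.5833°.
Extended square 7, 4: +7·0.00833333° lon, +4·0.00416667° lat → SW at lon 130.225°, lat 60.6°.
Cell spans 0.00833333° lon × 0.00416667° lat.
south 60.60000° N, north 60.60417° N.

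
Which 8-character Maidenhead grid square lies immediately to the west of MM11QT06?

MM11pt96

Longitude extended square 0; −1 → -1, wraps to 9, carry into subsquare.
Longitude subsquare q = 16; −1 → 15 = p.
The latitude characters are unchanged.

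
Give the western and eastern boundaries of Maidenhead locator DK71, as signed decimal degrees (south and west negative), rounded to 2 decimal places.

Field D=3, K=10: +3·20° lon, +10·10° lat → SW at lon -120°, lat 10°.
Square 7, 1: +7·2° lon, +1·1° lat → SW at lon -106°, lat 11°.
Cell spans 2° lon × 1° lat.
west -106.00, east -104.00.

-106.00, -104.00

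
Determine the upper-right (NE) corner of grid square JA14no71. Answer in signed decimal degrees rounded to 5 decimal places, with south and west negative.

Field J=9, A=0: +9·20° lon, +0·10° lat → SW at lon 0°, lat -90°.
Square 1, 4: +1·2° lon, +4·1° lat → SW at lon 2°, lat -86°.
Subsquare n=13, o=14: +13·0.0833333° lon, +14·0.0416667° lat → SW at lon 3.08333°, lat -85.4167°.
Extended square 7, 1: +7·0.00833333° lon, +1·0.00416667° lat → SW at lon 3.14167°, lat -85.4125°.
Cell spans 0.00833333° lon × 0.00416667° lat. NE corner is SW corner plus one full cell.
latitude -85.40833, longitude 3.15000.

-85.40833, 3.15000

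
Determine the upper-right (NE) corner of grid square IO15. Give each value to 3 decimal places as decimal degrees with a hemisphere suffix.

56.000° N, 16.000° W

Field I=8, O=14: +8·20° lon, +14·10° lat → SW at lon -20°, lat 50°.
Square 1, 5: +1·2° lon, +5·1° lat → SW at lon -18°, lat 55°.
Cell spans 2° lon × 1° lat. NE corner is SW corner plus one full cell.
latitude 56.000° N, longitude 16.000° W.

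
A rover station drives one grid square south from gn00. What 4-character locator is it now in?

Latitude square 0; −1 → -1, wraps to 9, carry into field.
Latitude field N = 13; −1 → 12 = M.
The longitude characters are unchanged.

GM09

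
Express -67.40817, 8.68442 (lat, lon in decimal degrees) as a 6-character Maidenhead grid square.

JC42io

Shift to the Maidenhead origin (180°W, 90°S): lon 188.6844, lat 22.5918.
Field: 188.6844/20 → 9 → J, 22.5918/10 → 2 → C; chars JC.
Square: 8.6844/2 → 4, 2.5918/1 → 2; chars 42.
Subsquare: 0.6844/0.0833333 → 8 → i, 0.5918/0.0416667 → 14 → o; chars io.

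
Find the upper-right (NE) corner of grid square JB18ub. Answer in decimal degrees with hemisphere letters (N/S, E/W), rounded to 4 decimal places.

71.9167° S, 3.7500° E

Field J=9, B=1: +9·20° lon, +1·10° lat → SW at lon 0°, lat -80°.
Square 1, 8: +1·2° lon, +8·1° lat → SW at lon 2°, lat -72°.
Subsquare u=20, b=1: +20·0.0833333° lon, +1·0.0416667° lat → SW at lon 3.66667°, lat -71.9583°.
Cell spans 0.0833333° lon × 0.0416667° lat. NE corner is SW corner plus one full cell.
latitude 71.9167° S, longitude 3.7500° E.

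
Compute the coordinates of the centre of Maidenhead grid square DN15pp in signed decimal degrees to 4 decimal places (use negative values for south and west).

45.6458, -116.7083

Field D=3, N=13: +3·20° lon, +13·10° lat → SW at lon -120°, lat 40°.
Square 1, 5: +1·2° lon, +5·1° lat → SW at lon -118°, lat 45°.
Subsquare p=15, p=15: +15·0.0833333° lon, +15·0.0416667° lat → SW at lon -116.75°, lat 45.625°.
Cell spans 0.0833333° lon × 0.0416667° lat. Centre is SW corner plus half of each.
latitude 45.6458, longitude -116.7083.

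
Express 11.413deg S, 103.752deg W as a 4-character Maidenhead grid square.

DH88

Offset from 180°W / 90°S: lon 76.25°, lat 78.59°.
Field: lon ⌊76.25/20⌋ = 3 → D; lat ⌊78.59/10⌋ = 7 → H.
Square: lon ⌊16.25/2⌋ = 8; lat ⌊8.59/1⌋ = 8.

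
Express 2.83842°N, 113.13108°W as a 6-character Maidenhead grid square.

Shift to the Maidenhead origin (180°W, 90°S): lon 66.8689, lat 92.8384.
Field (20°×10°, letters A–R): lon ⌊66.8689/20⌋ = 3 → D; lat ⌊92.8384/10⌋ = 9 → J.
Square (2°×1°, digits 0–9): lon ⌊6.8689/2⌋ = 3; lat ⌊2.8384/1⌋ = 2.
Subsquare (5′×2.5′, letters a–x): lon ⌊0.8689/0.0833333⌋ = 10 → k; lat ⌊0.8384/0.0416667⌋ = 20 → u.

DJ32ku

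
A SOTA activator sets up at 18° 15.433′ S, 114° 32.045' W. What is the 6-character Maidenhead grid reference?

DH21rr

Shift to the Maidenhead origin (180°W, 90°S): lon 65.4659, lat 71.7428.
Field (20°×10°, letters A–R): 65.4659/20 → 3 → D, 71.7428/10 → 7 → H; chars DH.
Square (2°×1°, digits 0–9): 5.4659/2 → 2, 1.7428/1 → 1; chars 21.
Subsquare (5′×2.5′, letters a–x): 1.4659/0.0833333 → 17 → r, 0.7428/0.0416667 → 17 → r; chars rr.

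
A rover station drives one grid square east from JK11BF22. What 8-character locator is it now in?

JK11bf32

Longitude extended square 2; +1 → 3.
The latitude characters are unchanged.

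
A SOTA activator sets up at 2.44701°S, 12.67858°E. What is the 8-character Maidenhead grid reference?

JI67in12

Add 180° to longitude and 90° to latitude: 192.67858, 87.55299.
Field: lon ⌊192.67858/20⌋ = 9 → J; lat ⌊87.55299/10⌋ = 8 → I.
Square: lon ⌊12.67858/2⌋ = 6; lat ⌊7.55299/1⌋ = 7.
Subsquare: lon ⌊0.67858/0.0833333⌋ = 8 → i; lat ⌊0.55299/0.0416667⌋ = 13 → n.
Extended square: lon ⌊0.01191/0.00833333⌋ = 1; lat ⌊0.01132/0.00416667⌋ = 2.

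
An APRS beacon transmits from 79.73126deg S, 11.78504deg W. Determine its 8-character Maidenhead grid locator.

Shift to the Maidenhead origin (180°W, 90°S): lon 168.21496, lat 10.26874.
Field: 168.21496/20 → 8 → I, 10.26874/10 → 1 → B; chars IB.
Square: 8.21496/2 → 4, 0.26874/1 → 0; chars 40.
Subsquare: 0.21496/0.0833333 → 2 → c, 0.26874/0.0416667 → 6 → g; chars cg.
Extended square: 0.04829/0.00833333 → 5, 0.01874/0.00416667 → 4; chars 54.

IB40cg54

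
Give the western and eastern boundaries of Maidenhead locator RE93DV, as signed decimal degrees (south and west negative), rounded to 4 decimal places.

178.2500, 178.3333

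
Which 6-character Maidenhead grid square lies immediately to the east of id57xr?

ID67ar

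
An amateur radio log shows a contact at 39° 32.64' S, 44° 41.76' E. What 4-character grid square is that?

Offset from 180°W / 90°S: lon 224.70°, lat 50.46°.
Field (20°×10°, letters A–R): lon ⌊224.70/20⌋ = 11 → L; lat ⌊50.46/10⌋ = 5 → F.
Square (2°×1°, digits 0–9): lon ⌊4.70/2⌋ = 2; lat ⌊0.46/1⌋ = 0.

LF20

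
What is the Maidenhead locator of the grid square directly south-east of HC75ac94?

HC75bc03

Longitude extended square 9; +1 → 10, wraps to 0, carry into subsquare.
Longitude subsquare a = 0; +1 → 1 = b.
Latitude extended square 4; −1 → 3.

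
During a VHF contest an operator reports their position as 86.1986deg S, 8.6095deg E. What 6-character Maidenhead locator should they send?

JA43ht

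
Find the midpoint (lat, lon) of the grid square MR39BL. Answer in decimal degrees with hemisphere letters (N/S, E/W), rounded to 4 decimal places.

89.4792° N, 66.1250° E

Field M=12, R=17: +12·20° lon, +17·10° lat → SW at lon 60°, lat 80°.
Square 3, 9: +3·2° lon, +9·1° lat → SW at lon 66°, lat 89°.
Subsquare b=1, l=11: +1·0.0833333° lon, +11·0.0416667° lat → SW at lon 66.0833°, lat 89.4583°.
Cell spans 0.0833333° lon × 0.0416667° lat. Centre is SW corner plus half of each.
latitude 89.4792° N, longitude 66.1250° E.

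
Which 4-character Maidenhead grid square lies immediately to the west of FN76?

FN66

Longitude square 7; −1 → 6.
The latitude characters are unchanged.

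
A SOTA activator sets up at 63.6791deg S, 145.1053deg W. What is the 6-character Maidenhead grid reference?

BC76kh

Shift to the Maidenhead origin (180°W, 90°S): lon 34.8947, lat 26.3209.
Field: 34.8947/20 → 1 → B, 26.3209/10 → 2 → C; chars BC.
Square: 14.8947/2 → 7, 6.3209/1 → 6; chars 76.
Subsquare: 0.8947/0.0833333 → 10 → k, 0.3209/0.0416667 → 7 → h; chars kh.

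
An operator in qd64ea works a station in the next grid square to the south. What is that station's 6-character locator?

QD63ex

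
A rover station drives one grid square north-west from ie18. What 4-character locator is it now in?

IE09

Longitude square 1; −1 → 0.
Latitude square 8; +1 → 9.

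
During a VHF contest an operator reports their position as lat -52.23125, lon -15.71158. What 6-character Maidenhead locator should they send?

ID27ds

Shift to the Maidenhead origin (180°W, 90°S): lon 164.2884, lat 37.7687.
Field (20°×10°, letters A–R): 164.2884/20 → 8 → I, 37.7687/10 → 3 → D; chars ID.
Square (2°×1°, digits 0–9): 4.2884/2 → 2, 7.7687/1 → 7; chars 27.
Subsquare (5′×2.5′, letters a–x): 0.2884/0.0833333 → 3 → d, 0.7687/0.0416667 → 18 → s; chars ds.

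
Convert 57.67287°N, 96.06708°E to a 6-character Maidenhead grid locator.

Shift to the Maidenhead origin (180°W, 90°S): lon 276.0671, lat 147.6729.
Field (20°×10°, letters A–R): 276.0671/20 → 13 → N, 147.6729/10 → 14 → O; chars NO.
Square (2°×1°, digits 0–9): 16.0671/2 → 8, 7.6729/1 → 7; chars 87.
Subsquare (5′×2.5′, letters a–x): 0.0671/0.0833333 → 0 → a, 0.6729/0.0416667 → 16 → q; chars aq.

NO87aq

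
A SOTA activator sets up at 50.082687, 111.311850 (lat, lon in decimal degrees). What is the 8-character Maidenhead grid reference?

OO50pb79

Offset from 180°W / 90°S: lon 291.31185°, lat 140.08269°.
Field: 291.31185/20 → 14 → O, 140.08269/10 → 14 → O; chars OO.
Square: 11.31185/2 → 5, 0.08269/1 → 0; chars 50.
Subsquare: 1.31185/0.0833333 → 15 → p, 0.08269/0.0416667 → 1 → b; chars pb.
Extended square: 0.06185/0.00833333 → 7, 0.04102/0.00416667 → 9; chars 79.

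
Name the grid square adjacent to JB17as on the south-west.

Longitude subsquare a = 0; −1 → -1, wraps to 23 = x, carry into square.
Longitude square 1; −1 → 0.
Latitude subsquare s = 18; −1 → 17 = r.

JB07xr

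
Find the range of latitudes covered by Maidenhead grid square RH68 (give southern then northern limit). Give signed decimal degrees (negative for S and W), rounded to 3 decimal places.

-12.000, -11.000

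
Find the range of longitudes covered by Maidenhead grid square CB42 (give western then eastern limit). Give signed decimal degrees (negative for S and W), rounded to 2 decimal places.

Field C=2, B=1: +2·20° lon, +1·10° lat → SW at lon -140°, lat -80°.
Square 4, 2: +4·2° lon, +2·1° lat → SW at lon -132°, lat -78°.
Cell spans 2° lon × 1° lat.
west -132.00, east -130.00.

-132.00, -130.00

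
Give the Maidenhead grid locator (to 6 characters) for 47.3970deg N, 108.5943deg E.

Shift to the Maidenhead origin (180°W, 90°S): lon 288.5943, lat 137.3970.
Field: 288.5943/20 → 14 → O, 137.3970/10 → 13 → N; chars ON.
Square: 8.5943/2 → 4, 7.3970/1 → 7; chars 47.
Subsquare: 0.5943/0.0833333 → 7 → h, 0.3970/0.0416667 → 9 → j; chars hj.

ON47hj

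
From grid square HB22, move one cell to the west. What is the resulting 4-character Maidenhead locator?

HB12

Longitude square 2; −1 → 1.
The latitude characters are unchanged.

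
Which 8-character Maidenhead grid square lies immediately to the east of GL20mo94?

Longitude extended square 9; +1 → 10, wraps to 0, carry into subsquare.
Longitude subsquare m = 12; +1 → 13 = n.
The latitude characters are unchanged.

GL20no04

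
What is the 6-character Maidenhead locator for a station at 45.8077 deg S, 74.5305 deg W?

FE24re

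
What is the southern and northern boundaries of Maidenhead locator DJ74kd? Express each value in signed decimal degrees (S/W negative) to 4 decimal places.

4.1250, 4.1667

Field D=3, J=9: +3·20° lon, +9·10° lat → SW at lon -120°, lat 0°.
Square 7, 4: +7·2° lon, +4·1° lat → SW at lon -106°, lat 4°.
Subsquare k=10, d=3: +10·0.0833333° lon, +3·0.0416667° lat → SW at lon -105.167°, lat 4.125°.
Cell spans 0.0833333° lon × 0.0416667° lat.
south 4.1250, north 4.1667.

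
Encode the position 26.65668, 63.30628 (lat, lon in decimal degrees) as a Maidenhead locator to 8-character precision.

ML16pp67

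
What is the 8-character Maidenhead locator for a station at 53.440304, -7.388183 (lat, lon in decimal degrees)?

IO63hk35

Shift to the Maidenhead origin (180°W, 90°S): lon 172.61182, lat 143.44030.
Field: lon ⌊172.61182/20⌋ = 8 → I; lat ⌊143.44030/10⌋ = 14 → O.
Square: lon ⌊12.61182/2⌋ = 6; lat ⌊3.44030/1⌋ = 3.
Subsquare: lon ⌊0.61182/0.0833333⌋ = 7 → h; lat ⌊0.44030/0.0416667⌋ = 10 → k.
Extended square: lon ⌊0.02848/0.00833333⌋ = 3; lat ⌊0.02364/0.00416667⌋ = 5.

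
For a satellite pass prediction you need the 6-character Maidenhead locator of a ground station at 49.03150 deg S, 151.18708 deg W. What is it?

Add 180° to longitude and 90° to latitude: 28.8129, 40.9685.
Field: 28.8129/20 → 1 → B, 40.9685/10 → 4 → E; chars BE.
Square: 8.8129/2 → 4, 0.9685/1 → 0; chars 40.
Subsquare: 0.8129/0.0833333 → 9 → j, 0.9685/0.0416667 → 23 → x; chars jx.

BE40jx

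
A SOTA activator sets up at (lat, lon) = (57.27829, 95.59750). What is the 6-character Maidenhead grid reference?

NO77tg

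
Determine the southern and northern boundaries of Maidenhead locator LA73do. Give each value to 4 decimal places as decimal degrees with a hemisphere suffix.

86.4167° S, 86.3750° S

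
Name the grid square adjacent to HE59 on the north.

HF50

Latitude square 9; +1 → 10, wraps to 0, carry into field.
Latitude field E = 4; +1 → 5 = F.
The longitude characters are unchanged.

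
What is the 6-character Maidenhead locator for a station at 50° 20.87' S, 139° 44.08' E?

PD99up

Add 180° to longitude and 90° to latitude: 319.7347, 39.6522.
Field: lon ⌊319.7347/20⌋ = 15 → P; lat ⌊39.6522/10⌋ = 3 → D.
Square: lon ⌊19.7347/2⌋ = 9; lat ⌊9.6522/1⌋ = 9.
Subsquare: lon ⌊1.7347/0.0833333⌋ = 20 → u; lat ⌊0.6522/0.0416667⌋ = 15 → p.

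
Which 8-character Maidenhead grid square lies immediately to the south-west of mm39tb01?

MM39sb90

Longitude extended square 0; −1 → -1, wraps to 9, carry into subsquare.
Longitude subsquare t = 19; −1 → 18 = s.
Latitude extended square 1; −1 → 0.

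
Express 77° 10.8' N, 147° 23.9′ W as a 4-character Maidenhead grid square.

Offset from 180°W / 90°S: lon 32.60°, lat 167.18°.
Field: lon ⌊32.60/20⌋ = 1 → B; lat ⌊167.18/10⌋ = 16 → Q.
Square: lon ⌊12.60/2⌋ = 6; lat ⌊7.18/1⌋ = 7.

BQ67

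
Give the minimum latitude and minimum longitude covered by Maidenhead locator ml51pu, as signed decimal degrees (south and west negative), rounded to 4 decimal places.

21.8333, 71.2500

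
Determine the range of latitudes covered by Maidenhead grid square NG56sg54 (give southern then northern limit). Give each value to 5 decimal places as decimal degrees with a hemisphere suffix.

Field N=13, G=6: +13·20° lon, +6·10° lat → SW at lon 80°, lat -30°.
Square 5, 6: +5·2° lon, +6·1° lat → SW at lon 90°, lat -24°.
Subsquare s=18, g=6: +18·0.0833333° lon, +6·0.0416667° lat → SW at lon 91.5°, lat -23.75°.
Extended square 5, 4: +5·0.00833333° lon, +4·0.00416667° lat → SW at lon 91.5417°, lat -23.7333°.
Cell spans 0.00833333° lon × 0.00416667° lat.
south 23.73333° S, north 23.72917° S.

23.73333° S, 23.72917° S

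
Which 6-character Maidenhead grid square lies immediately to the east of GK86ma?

Longitude subsquare m = 12; +1 → 13 = n.
The latitude characters are unchanged.

GK86na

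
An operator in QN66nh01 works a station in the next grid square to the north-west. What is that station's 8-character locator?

QN66mh92

Longitude extended square 0; −1 → -1, wraps to 9, carry into subsquare.
Longitude subsquare n = 13; −1 → 12 = m.
Latitude extended square 1; +1 → 2.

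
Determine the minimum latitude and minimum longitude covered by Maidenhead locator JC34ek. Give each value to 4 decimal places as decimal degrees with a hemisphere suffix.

65.5833° S, 6.3333° E

Field J=9, C=2: +9·20° lon, +2·10° lat → SW at lon 0°, lat -70°.
Square 3, 4: +3·2° lon, +4·1° lat → SW at lon 6°, lat -66°.
Subsquare e=4, k=10: +4·0.0833333° lon, +10·0.0416667° lat → SW at lon 6.33333°, lat -65.5833°.
latitude 65.5833° S, longitude 6.3333° E.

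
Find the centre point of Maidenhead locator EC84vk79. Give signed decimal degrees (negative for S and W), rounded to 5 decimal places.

Field E=4, C=2: +4·20° lon, +2·10° lat → SW at lon -100°, lat -70°.
Square 8, 4: +8·2° lon, +4·1° lat → SW at lon -84°, lat -66°.
Subsquare v=21, k=10: +21·0.0833333° lon, +10·0.0416667° lat → SW at lon -82.25°, lat -65.5833°.
Extended square 7, 9: +7·0.00833333° lon, +9·0.00416667° lat → SW at lon -82.1917°, lat -65.5458°.
Cell spans 0.00833333° lon × 0.00416667° lat. Centre is SW corner plus half of each.
latitude -65.54375, longitude -82.18750.

-65.54375, -82.18750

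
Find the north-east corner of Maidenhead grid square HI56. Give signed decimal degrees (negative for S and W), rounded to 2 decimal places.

Field H=7, I=8: +7·20° lon, +8·10° lat → SW at lon -40°, lat -10°.
Square 5, 6: +5·2° lon, +6·1° lat → SW at lon -30°, lat -4°.
Cell spans 2° lon × 1° lat. NE corner is SW corner plus one full cell.
latitude -3.00, longitude -28.00.

-3.00, -28.00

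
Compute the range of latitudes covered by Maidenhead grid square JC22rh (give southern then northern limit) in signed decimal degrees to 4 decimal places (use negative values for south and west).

-67.7083, -67.6667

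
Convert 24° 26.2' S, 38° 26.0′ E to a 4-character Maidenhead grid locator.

KG95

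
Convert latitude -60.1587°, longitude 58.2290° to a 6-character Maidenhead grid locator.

LC99cu

Add 180° to longitude and 90° to latitude: 238.2290, 29.8413.
Field: 238.2290/20 → 11 → L, 29.8413/10 → 2 → C; chars LC.
Square: 18.2290/2 → 9, 9.8413/1 → 9; chars 99.
Subsquare: 0.2290/0.0833333 → 2 → c, 0.8413/0.0416667 → 20 → u; chars cu.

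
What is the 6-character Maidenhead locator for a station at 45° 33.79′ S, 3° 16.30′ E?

JE14pk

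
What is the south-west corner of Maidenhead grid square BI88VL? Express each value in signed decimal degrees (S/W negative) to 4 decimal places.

-1.5417, -142.2500

Field B=1, I=8: +1·20° lon, +8·10° lat → SW at lon -160°, lat -10°.
Square 8, 8: +8·2° lon, +8·1° lat → SW at lon -144°, lat -2°.
Subsquare v=21, l=11: +21·0.0833333° lon, +11·0.0416667° lat → SW at lon -142.25°, lat -1.54167°.
latitude -1.5417, longitude -142.2500.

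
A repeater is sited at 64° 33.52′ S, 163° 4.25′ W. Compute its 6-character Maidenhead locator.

Offset from 180°W / 90°S: lon 16.9292°, lat 25.4413°.
Field: 16.9292/20 → 0 → A, 25.4413/10 → 2 → C; chars AC.
Square: 16.9292/2 → 8, 5.4413/1 → 5; chars 85.
Subsquare: 0.9292/0.0833333 → 11 → l, 0.4413/0.0416667 → 10 → k; chars lk.

AC85lk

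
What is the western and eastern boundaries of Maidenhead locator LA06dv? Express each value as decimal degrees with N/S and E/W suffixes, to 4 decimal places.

Field L=11, A=0: +11·20° lon, +0·10° lat → SW at lon 40°, lat -90°.
Square 0, 6: +0·2° lon, +6·1° lat → SW at lon 40°, lat -84°.
Subsquare d=3, v=21: +3·0.0833333° lon, +21·0.0416667° lat → SW at lon 40.25°, lat -83.125°.
Cell spans 0.0833333° lon × 0.0416667° lat.
west 40.2500° E, east 40.3333° E.

40.2500° E, 40.3333° E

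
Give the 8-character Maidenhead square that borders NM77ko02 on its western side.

NM77jo92

Longitude extended square 0; −1 → -1, wraps to 9, carry into subsquare.
Longitude subsquare k = 10; −1 → 9 = j.
The latitude characters are unchanged.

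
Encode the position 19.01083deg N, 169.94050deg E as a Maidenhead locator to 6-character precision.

Add 180° to longitude and 90° to latitude: 349.9405, 109.0108.
Field: 349.9405/20 → 17 → R, 109.0108/10 → 10 → K; chars RK.
Square: 9.9405/2 → 4, 9.0108/1 → 9; chars 49.
Subsquare: 1.9405/0.0833333 → 23 → x, 0.0108/0.0416667 → 0 → a; chars xa.

RK49xa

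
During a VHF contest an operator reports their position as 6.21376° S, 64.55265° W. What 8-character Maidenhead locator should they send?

Add 180° to longitude and 90° to latitude: 115.44735, 83.78624.
Field: lon ⌊115.44735/20⌋ = 5 → F; lat ⌊83.78624/10⌋ = 8 → I.
Square: lon ⌊15.44735/2⌋ = 7; lat ⌊3.78624/1⌋ = 3.
Subsquare: lon ⌊1.44735/0.0833333⌋ = 17 → r; lat ⌊0.78624/0.0416667⌋ = 18 → s.
Extended square: lon ⌊0.03068/0.00833333⌋ = 3; lat ⌊0.03624/0.00416667⌋ = 8.

FI73rs38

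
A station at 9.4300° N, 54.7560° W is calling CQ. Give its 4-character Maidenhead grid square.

Shift to the Maidenhead origin (180°W, 90°S): lon 125.24, lat 99.43.
Field: 125.24/20 → 6 → G, 99.43/10 → 9 → J; chars GJ.
Square: 5.24/2 → 2, 9.43/1 → 9; chars 29.

GJ29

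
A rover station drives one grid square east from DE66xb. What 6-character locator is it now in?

DE76ab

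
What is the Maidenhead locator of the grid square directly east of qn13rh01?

Longitude extended square 0; +1 → 1.
The latitude characters are unchanged.

QN13rh11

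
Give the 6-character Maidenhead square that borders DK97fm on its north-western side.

DK97en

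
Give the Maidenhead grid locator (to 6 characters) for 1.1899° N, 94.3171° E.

NJ71de

Shift to the Maidenhead origin (180°W, 90°S): lon 274.3171, lat 91.1899.
Field: 274.3171/20 → 13 → N, 91.1899/10 → 9 → J; chars NJ.
Square: 14.3171/2 → 7, 1.1899/1 → 1; chars 71.
Subsquare: 0.3171/0.0833333 → 3 → d, 0.1899/0.0416667 → 4 → e; chars de.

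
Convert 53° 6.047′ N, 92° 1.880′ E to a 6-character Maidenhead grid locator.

Offset from 180°W / 90°S: lon 272.0313°, lat 143.1008°.
Field: lon ⌊272.0313/20⌋ = 13 → N; lat ⌊143.1008/10⌋ = 14 → O.
Square: lon ⌊12.0313/2⌋ = 6; lat ⌊3.1008/1⌋ = 3.
Subsquare: lon ⌊0.0313/0.0833333⌋ = 0 → a; lat ⌊0.1008/0.0416667⌋ = 2 → c.

NO63ac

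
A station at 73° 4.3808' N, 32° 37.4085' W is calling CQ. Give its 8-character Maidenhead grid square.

Shift to the Maidenhead origin (180°W, 90°S): lon 147.37653, lat 163.07301.
Field: lon ⌊147.37653/20⌋ = 7 → H; lat ⌊163.07301/10⌋ = 16 → Q.
Square: lon ⌊7.37653/2⌋ = 3; lat ⌊3.07301/1⌋ = 3.
Subsquare: lon ⌊1.37653/0.0833333⌋ = 16 → q; lat ⌊0.07301/0.0416667⌋ = 1 → b.
Extended square: lon ⌊0.04319/0.00833333⌋ = 5; lat ⌊0.03135/0.00416667⌋ = 7.

HQ33qb57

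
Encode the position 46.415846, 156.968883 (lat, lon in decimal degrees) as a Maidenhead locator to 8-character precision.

QN86lj69

Shift to the Maidenhead origin (180°W, 90°S): lon 336.96888, lat 136.41585.
Field: 336.96888/20 → 16 → Q, 136.41585/10 → 13 → N; chars QN.
Square: 16.96888/2 → 8, 6.41585/1 → 6; chars 86.
Subsquare: 0.96888/0.0833333 → 11 → l, 0.41585/0.0416667 → 9 → j; chars lj.
Extended square: 0.05222/0.00833333 → 6, 0.04085/0.00416667 → 9; chars 69.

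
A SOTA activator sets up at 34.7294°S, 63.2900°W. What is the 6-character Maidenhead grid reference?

Offset from 180°W / 90°S: lon 116.7100°, lat 55.2706°.
Field (20°×10°, letters A–R): lon ⌊116.7100/20⌋ = 5 → F; lat ⌊55.2706/10⌋ = 5 → F.
Square (2°×1°, digits 0–9): lon ⌊16.7100/2⌋ = 8; lat ⌊5.2706/1⌋ = 5.
Subsquare (5′×2.5′, letters a–x): lon ⌊0.7100/0.0833333⌋ = 8 → i; lat ⌊0.2706/0.0416667⌋ = 6 → g.

FF85ig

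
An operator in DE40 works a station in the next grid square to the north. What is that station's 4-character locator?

DE41

Latitude square 0; +1 → 1.
The longitude characters are unchanged.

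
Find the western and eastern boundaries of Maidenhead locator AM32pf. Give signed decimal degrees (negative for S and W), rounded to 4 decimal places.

Field A=0, M=12: +0·20° lon, +12·10° lat → SW at lon -180°, lat 30°.
Square 3, 2: +3·2° lon, +2·1° lat → SW at lon -174°, lat 32°.
Subsquare p=15, f=5: +15·0.0833333° lon, +5·0.0416667° lat → SW at lon -172.75°, lat 32.2083°.
Cell spans 0.0833333° lon × 0.0416667° lat.
west -172.7500, east -172.6667.

-172.7500, -172.6667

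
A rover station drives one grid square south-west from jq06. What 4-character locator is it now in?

IQ95

Longitude square 0; −1 → -1, wraps to 9, carry into field.
Longitude field J = 9; −1 → 8 = I.
Latitude square 6; −1 → 5.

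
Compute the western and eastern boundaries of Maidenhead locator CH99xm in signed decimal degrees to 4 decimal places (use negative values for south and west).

Field C=2, H=7: +2·20° lon, +7·10° lat → SW at lon -140°, lat -20°.
Square 9, 9: +9·2° lon, +9·1° lat → SW at lon -122°, lat -11°.
Subsquare x=23, m=12: +23·0.0833333° lon, +12·0.0416667° lat → SW at lon -120.083°, lat -10.5°.
Cell spans 0.0833333° lon × 0.0416667° lat.
west -120.0833, east -120.0000.

-120.0833, -120.0000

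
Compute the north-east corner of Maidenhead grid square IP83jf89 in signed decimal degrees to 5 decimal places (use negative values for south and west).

63.25000, -3.17500

Field I=8, P=15: +8·20° lon, +15·10° lat → SW at lon -20°, lat 60°.
Square 8, 3: +8·2° lon, +3·1° lat → SW at lon -4°, lat 63°.
Subsquare j=9, f=5: +9·0.0833333° lon, +5·0.0416667° lat → SW at lon -3.25°, lat 63.2083°.
Extended square 8, 9: +8·0.00833333° lon, +9·0.00416667° lat → SW at lon -3.18333°, lat 63.2458°.
Cell spans 0.00833333° lon × 0.00416667° lat. NE corner is SW corner plus one full cell.
latitude 63.25000, longitude -3.17500.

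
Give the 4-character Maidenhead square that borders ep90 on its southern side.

Latitude square 0; −1 → -1, wraps to 9, carry into field.
Latitude field P = 15; −1 → 14 = O.
The longitude characters are unchanged.

EO99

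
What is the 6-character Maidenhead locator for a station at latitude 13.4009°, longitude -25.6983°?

HK73dj

Offset from 180°W / 90°S: lon 154.3017°, lat 103.4009°.
Field: lon ⌊154.3017/20⌋ = 7 → H; lat ⌊103.4009/10⌋ = 10 → K.
Square: lon ⌊14.3017/2⌋ = 7; lat ⌊3.4009/1⌋ = 3.
Subsquare: lon ⌊0.3017/0.0833333⌋ = 3 → d; lat ⌊0.4009/0.0416667⌋ = 9 → j.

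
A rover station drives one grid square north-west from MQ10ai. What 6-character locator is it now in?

MQ00xj

Longitude subsquare a = 0; −1 → -1, wraps to 23 = x, carry into square.
Longitude square 1; −1 → 0.
Latitude subsquare i = 8; +1 → 9 = j.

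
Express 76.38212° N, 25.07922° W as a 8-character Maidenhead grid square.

HQ76lj01

Shift to the Maidenhead origin (180°W, 90°S): lon 154.92078, lat 166.38212.
Field (20°×10°, letters A–R): lon ⌊154.92078/20⌋ = 7 → H; lat ⌊166.38212/10⌋ = 16 → Q.
Square (2°×1°, digits 0–9): lon ⌊14.92078/2⌋ = 7; lat ⌊6.38212/1⌋ = 6.
Subsquare (5′×2.5′, letters a–x): lon ⌊0.92078/0.0833333⌋ = 11 → l; lat ⌊0.38212/0.0416667⌋ = 9 → j.
Extended square (30″×15″, digits 0–9): lon ⌊0.00411/0.00833333⌋ = 0; lat ⌊0.00712/0.00416667⌋ = 1.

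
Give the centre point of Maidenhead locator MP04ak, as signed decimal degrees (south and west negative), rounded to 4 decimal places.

64.4375, 60.0417

Field M=12, P=15: +12·20° lon, +15·10° lat → SW at lon 60°, lat 60°.
Square 0, 4: +0·2° lon, +4·1° lat → SW at lon 60°, lat 64°.
Subsquare a=0, k=10: +0·0.0833333° lon, +10·0.0416667° lat → SW at lon 60°, lat 64.4167°.
Cell spans 0.0833333° lon × 0.0416667° lat. Centre is SW corner plus half of each.
latitude 64.4375, longitude 60.0417.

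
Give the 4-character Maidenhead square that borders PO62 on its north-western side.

PO53

Longitude square 6; −1 → 5.
Latitude square 2; +1 → 3.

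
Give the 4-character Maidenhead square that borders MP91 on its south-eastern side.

Longitude square 9; +1 → 10, wraps to 0, carry into field.
Longitude field M = 12; +1 → 13 = N.
Latitude square 1; −1 → 0.

NP00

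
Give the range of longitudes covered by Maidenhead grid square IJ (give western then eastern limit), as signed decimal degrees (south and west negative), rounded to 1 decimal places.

Field I=8, J=9: +8·20° lon, +9·10° lat → SW at lon -20°, lat 0°.
Cell spans 20° lon × 10° lat.
west -20.0, east 0.0.

-20.0, 0.0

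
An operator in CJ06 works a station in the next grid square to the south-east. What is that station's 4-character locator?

Longitude square 0; +1 → 1.
Latitude square 6; −1 → 5.

CJ15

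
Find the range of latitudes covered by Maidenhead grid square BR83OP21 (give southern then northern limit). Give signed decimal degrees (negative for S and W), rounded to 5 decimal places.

83.62917, 83.63333

Field B=1, R=17: +1·20° lon, +17·10° lat → SW at lon -160°, lat 80°.
Square 8, 3: +8·2° lon, +3·1° lat → SW at lon -144°, lat 83°.
Subsquare o=14, p=15: +14·0.0833333° lon, +15·0.0416667° lat → SW at lon -142.833°, lat 83.625°.
Extended square 2, 1: +2·0.00833333° lon, +1·0.00416667° lat → SW at lon -142.817°, lat 83.6292°.
Cell spans 0.00833333° lon × 0.00416667° lat.
south 83.62917, north 83.63333.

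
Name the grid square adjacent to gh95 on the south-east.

Longitude square 9; +1 → 10, wraps to 0, carry into field.
Longitude field G = 6; +1 → 7 = H.
Latitude square 5; −1 → 4.

HH04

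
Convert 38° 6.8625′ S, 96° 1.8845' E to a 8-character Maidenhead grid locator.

Add 180° to longitude and 90° to latitude: 276.03141, 51.88562.
Field: lon ⌊276.03141/20⌋ = 13 → N; lat ⌊51.88562/10⌋ = 5 → F.
Square: lon ⌊16.03141/2⌋ = 8; lat ⌊1.88562/1⌋ = 1.
Subsquare: lon ⌊0.03141/0.0833333⌋ = 0 → a; lat ⌊0.88562/0.0416667⌋ = 21 → v.
Extended square: lon ⌊0.03141/0.00833333⌋ = 3; lat ⌊0.01062/0.00416667⌋ = 2.

NF81av32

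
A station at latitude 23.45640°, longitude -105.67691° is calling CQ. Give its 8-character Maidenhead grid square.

Offset from 180°W / 90°S: lon 74.32309°, lat 113.45640°.
Field (20°×10°, letters A–R): 74.32309/20 → 3 → D, 113.45640/10 → 11 → L; chars DL.
Square (2°×1°, digits 0–9): 14.32309/2 → 7, 3.45640/1 → 3; chars 73.
Subsquare (5′×2.5′, letters a–x): 0.32309/0.0833333 → 3 → d, 0.45640/0.0416667 → 10 → k; chars dk.
Extended square (30″×15″, digits 0–9): 0.07309/0.00833333 → 8, 0.03973/0.00416667 → 9; chars 89.

DL73dk89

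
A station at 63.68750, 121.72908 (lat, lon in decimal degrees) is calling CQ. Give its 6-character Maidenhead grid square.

PP03uq

Shift to the Maidenhead origin (180°W, 90°S): lon 301.7291, lat 153.6875.
Field: lon ⌊301.7291/20⌋ = 15 → P; lat ⌊153.6875/10⌋ = 15 → P.
Square: lon ⌊1.7291/2⌋ = 0; lat ⌊3.6875/1⌋ = 3.
Subsquare: lon ⌊1.7291/0.0833333⌋ = 20 → u; lat ⌊0.6875/0.0416667⌋ = 16 → q.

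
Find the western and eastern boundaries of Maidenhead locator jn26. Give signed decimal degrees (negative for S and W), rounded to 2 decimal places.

4.00, 6.00

Field J=9, N=13: +9·20° lon, +13·10° lat → SW at lon 0°, lat 40°.
Square 2, 6: +2·2° lon, +6·1° lat → SW at lon 4°, lat 46°.
Cell spans 2° lon × 1° lat.
west 4.00, east 6.00.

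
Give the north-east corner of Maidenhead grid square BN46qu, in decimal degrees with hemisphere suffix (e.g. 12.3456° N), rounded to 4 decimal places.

46.8750° N, 150.5833° W

Field B=1, N=13: +1·20° lon, +13·10° lat → SW at lon -160°, lat 40°.
Square 4, 6: +4·2° lon, +6·1° lat → SW at lon -152°, lat 46°.
Subsquare q=16, u=20: +16·0.0833333° lon, +20·0.0416667° lat → SW at lon -150.667°, lat 46.8333°.
Cell spans 0.0833333° lon × 0.0416667° lat. NE corner is SW corner plus one full cell.
latitude 46.8750° N, longitude 150.5833° W.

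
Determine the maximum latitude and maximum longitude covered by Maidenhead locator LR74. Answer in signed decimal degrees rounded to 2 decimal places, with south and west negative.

Field L=11, R=17: +11·20° lon, +17·10° lat → SW at lon 40°, lat 80°.
Square 7, 4: +7·2° lon, +4·1° lat → SW at lon 54°, lat 84°.
Cell spans 2° lon × 1° lat. NE corner is SW corner plus one full cell.
latitude 85.00, longitude 56.00.

85.00, 56.00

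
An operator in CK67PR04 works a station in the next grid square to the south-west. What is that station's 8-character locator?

CK67or93

Longitude extended square 0; −1 → -1, wraps to 9, carry into subsquare.
Longitude subsquare p = 15; −1 → 14 = o.
Latitude extended square 4; −1 → 3.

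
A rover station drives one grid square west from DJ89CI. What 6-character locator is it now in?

Longitude subsquare c = 2; −1 → 1 = b.
The latitude characters are unchanged.

DJ89bi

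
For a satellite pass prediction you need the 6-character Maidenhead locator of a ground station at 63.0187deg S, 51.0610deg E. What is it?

Shift to the Maidenhead origin (180°W, 90°S): lon 231.0610, lat 26.9813.
Field (20°×10°, letters A–R): 231.0610/20 → 11 → L, 26.9813/10 → 2 → C; chars LC.
Square (2°×1°, digits 0–9): 11.0610/2 → 5, 6.9813/1 → 6; chars 56.
Subsquare (5′×2.5′, letters a–x): 1.0610/0.0833333 → 12 → m, 0.9813/0.0416667 → 23 → x; chars mx.

LC56mx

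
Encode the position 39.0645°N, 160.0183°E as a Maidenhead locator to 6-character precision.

RM09ab

Shift to the Maidenhead origin (180°W, 90°S): lon 340.0183, lat 129.0645.
Field: lon ⌊340.0183/20⌋ = 17 → R; lat ⌊129.0645/10⌋ = 12 → M.
Square: lon ⌊0.0183/2⌋ = 0; lat ⌊9.0645/1⌋ = 9.
Subsquare: lon ⌊0.0183/0.0833333⌋ = 0 → a; lat ⌊0.0645/0.0416667⌋ = 1 → b.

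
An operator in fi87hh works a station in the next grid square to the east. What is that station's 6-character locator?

FI87ih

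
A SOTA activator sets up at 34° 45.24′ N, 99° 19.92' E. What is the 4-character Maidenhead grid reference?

NM94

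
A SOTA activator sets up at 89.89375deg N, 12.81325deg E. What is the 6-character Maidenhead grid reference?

JR69jv

Shift to the Maidenhead origin (180°W, 90°S): lon 192.8133, lat 179.8938.
Field (20°×10°, letters A–R): 192.8133/20 → 9 → J, 179.8938/10 → 17 → R; chars JR.
Square (2°×1°, digits 0–9): 12.8133/2 → 6, 9.8938/1 → 9; chars 69.
Subsquare (5′×2.5′, letters a–x): 0.8133/0.0833333 → 9 → j, 0.8938/0.0416667 → 21 → v; chars jv.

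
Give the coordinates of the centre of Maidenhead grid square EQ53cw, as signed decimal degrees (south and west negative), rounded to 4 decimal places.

73.9375, -89.7917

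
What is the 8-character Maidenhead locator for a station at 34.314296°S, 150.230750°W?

BF45vq24

Shift to the Maidenhead origin (180°W, 90°S): lon 29.76925, lat 55.68570.
Field: lon ⌊29.76925/20⌋ = 1 → B; lat ⌊55.68570/10⌋ = 5 → F.
Square: lon ⌊9.76925/2⌋ = 4; lat ⌊5.68570/1⌋ = 5.
Subsquare: lon ⌊1.76925/0.0833333⌋ = 21 → v; lat ⌊0.68570/0.0416667⌋ = 16 → q.
Extended square: lon ⌊0.01925/0.00833333⌋ = 2; lat ⌊0.01904/0.00416667⌋ = 4.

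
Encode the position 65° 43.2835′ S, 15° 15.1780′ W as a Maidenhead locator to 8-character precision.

IC24ig96

Shift to the Maidenhead origin (180°W, 90°S): lon 164.74703, lat 24.27861.
Field: lon ⌊164.74703/20⌋ = 8 → I; lat ⌊24.27861/10⌋ = 2 → C.
Square: lon ⌊4.74703/2⌋ = 2; lat ⌊4.27861/1⌋ = 4.
Subsquare: lon ⌊0.74703/0.0833333⌋ = 8 → i; lat ⌊0.27861/0.0416667⌋ = 6 → g.
Extended square: lon ⌊0.08037/0.00833333⌋ = 9; lat ⌊0.02861/0.00416667⌋ = 6.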